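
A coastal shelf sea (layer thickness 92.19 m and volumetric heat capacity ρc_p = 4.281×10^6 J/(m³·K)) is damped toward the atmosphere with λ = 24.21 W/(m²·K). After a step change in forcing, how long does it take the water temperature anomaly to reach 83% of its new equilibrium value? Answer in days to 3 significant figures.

Areal heat capacity C = ρc_p × D = 4.281×10^6 × 92.19 = 3.95×10^8 J/(m^2 K).
τ = C / λ = 3.95×10^8 / 24.21 = 1.63×10^7 s.
Fraction reached: 1 − e^(−t/τ) = 0.83 ⇒ t = −τ ln(1 − 0.83) = τ × 1.77.
t = 2.89×10^7 s = 334 days.

334 days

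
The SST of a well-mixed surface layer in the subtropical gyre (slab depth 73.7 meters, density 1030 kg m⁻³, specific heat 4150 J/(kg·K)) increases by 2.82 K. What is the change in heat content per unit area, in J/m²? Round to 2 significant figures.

Areal heat capacity C = ρ c_p D = 1030 × 4150 × 73.7 = 3.15×10^8 J/(m²·K).
ΔQ = C ΔT = 3.15×10^8 × 2.82 = 8.88×10^8 J/m².

8.9×10^8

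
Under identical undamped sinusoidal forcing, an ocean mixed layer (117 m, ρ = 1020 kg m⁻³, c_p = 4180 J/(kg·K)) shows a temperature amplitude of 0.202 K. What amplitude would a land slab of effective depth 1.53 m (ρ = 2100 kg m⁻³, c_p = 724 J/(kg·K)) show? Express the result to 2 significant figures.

43 K

C_ocean = 4.99×10^8 J/(m²·K); C_land = 2.33×10^6 J/(m²·K).
A ∝ 1/C ⇒ A_land = A_ocean × C_ocean/C_land = 0.202 × 214 = 43.3 K.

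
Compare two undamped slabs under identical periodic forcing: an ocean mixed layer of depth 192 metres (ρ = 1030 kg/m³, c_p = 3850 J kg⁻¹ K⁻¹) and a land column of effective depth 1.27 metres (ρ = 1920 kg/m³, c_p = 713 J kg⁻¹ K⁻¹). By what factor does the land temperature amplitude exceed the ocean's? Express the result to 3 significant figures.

C_ocean = 1030 × 3850 × 192 = 7.61×10^8 J/(m²·K).
C_land = 1920 × 713 × 1.27 = 1.74×10^6 J/(m²·K).
Undamped amplitude ∝ 1/C, so A_land/A_ocean = C_ocean/C_land = 438.

438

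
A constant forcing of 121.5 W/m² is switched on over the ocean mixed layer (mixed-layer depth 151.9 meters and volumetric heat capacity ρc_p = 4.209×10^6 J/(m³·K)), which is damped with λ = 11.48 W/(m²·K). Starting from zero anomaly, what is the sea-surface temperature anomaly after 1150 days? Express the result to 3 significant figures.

Areal heat capacity C = ρc_p × D = 4.209×10^6 × 151.9 = 6.39×10^8 J/(m^2 K).
τ = C / λ = 6.39×10^8 / 11.48 = 5.57×10^7 s.
Equilibrium anomaly ΔT_eq = F / λ = 121.5 / 11.48 = 10.6 K.
t = 1150 days = 9.94×10^7 s, so t/τ = 1.78.
ΔT(t) = ΔT_eq (1 − e^(−t/τ)) = 10.6 × (1 − e^−1.78) = 8.81 K.

8.81 K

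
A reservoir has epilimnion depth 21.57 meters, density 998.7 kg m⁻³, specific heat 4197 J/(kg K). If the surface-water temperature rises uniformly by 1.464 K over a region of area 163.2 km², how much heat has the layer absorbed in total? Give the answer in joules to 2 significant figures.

2.2×10^16 J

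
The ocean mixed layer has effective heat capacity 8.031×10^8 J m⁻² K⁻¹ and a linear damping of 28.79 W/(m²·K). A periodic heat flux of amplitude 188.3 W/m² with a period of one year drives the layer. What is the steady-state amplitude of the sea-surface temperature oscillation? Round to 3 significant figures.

Areal heat capacity C = 8.031×10^8 J m⁻² K⁻¹ (given).
Angular frequency ω = 2π / T = 2π / 3.15×10^7 s = 1.99×10^-7 s⁻¹.
√((Cω)² + λ²) = √((160)² + 28.79²) = 163 W/(m²·K).
Amplitude A = F₀ / √((Cω)²+λ²) = 188.3 / 163 = 1.16 K.

1.16 K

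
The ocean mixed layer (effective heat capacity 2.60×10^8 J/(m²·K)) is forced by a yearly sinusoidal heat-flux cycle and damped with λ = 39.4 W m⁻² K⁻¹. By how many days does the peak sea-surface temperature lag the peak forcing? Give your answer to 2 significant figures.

53 days

Areal heat capacity C = 2.60×10^8 J/(m²·K) (given).
ω = 2π / 3.15×10^7 s = 1.99×10^-7 s⁻¹.
Phase lag φ = arctan(Cω/λ) = arctan(51.8/39.4) = 0.921 rad.
Time lag = φ / ω = 0.921 / 1.99×10^-7 = 4.62×10^6 s = 53.5 days.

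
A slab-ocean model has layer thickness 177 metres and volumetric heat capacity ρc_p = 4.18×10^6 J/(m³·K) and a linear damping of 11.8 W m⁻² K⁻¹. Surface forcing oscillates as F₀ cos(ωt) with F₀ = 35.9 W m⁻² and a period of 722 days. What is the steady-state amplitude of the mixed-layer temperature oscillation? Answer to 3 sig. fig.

0.476 K

Areal heat capacity C = ρc_p × D = 4.18×10^6 × 177 = 7.40×10^8 J/(m^2 K).
Angular frequency ω = 2π / T = 2π / 6.24×10^7 s = 1.01×10^-7 s⁻¹.
√((Cω)² + λ²) = √((74.5)² + 11.8²) = 75.4 W/(m²·K).
Amplitude A = F₀ / √((Cω)²+λ²) = 35.9 / 75.4 = 0.476 K.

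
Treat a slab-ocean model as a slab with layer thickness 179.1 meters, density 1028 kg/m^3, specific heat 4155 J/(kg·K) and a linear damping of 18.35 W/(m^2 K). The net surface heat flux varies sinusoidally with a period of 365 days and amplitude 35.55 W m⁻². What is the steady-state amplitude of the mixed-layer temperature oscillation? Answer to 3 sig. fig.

0.232 K

Areal heat capacity C = ρ c_p D = 1028 × 4155 × 179.1 = 7.65×10^8 J/(m²·K).
Angular frequency ω = 2π / T = 2π / 3.15×10^7 s = 1.99×10^-7 s⁻¹.
√((Cω)² + λ²) = √((152)² + 18.35²) = 154 W/(m²·K).
Amplitude A = F₀ / √((Cω)²+λ²) = 35.55 / 154 = 0.232 K.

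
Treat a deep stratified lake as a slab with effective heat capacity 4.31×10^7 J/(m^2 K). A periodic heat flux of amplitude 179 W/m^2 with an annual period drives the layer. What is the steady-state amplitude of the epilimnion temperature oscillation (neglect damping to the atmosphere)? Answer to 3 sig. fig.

Areal heat capacity C = 4.31×10^7 J/(m^2 K) (given).
Angular frequency ω = 2π / T = 2π / 3.15×10^7 s = 1.99×10^-7 s⁻¹.
Cω = 4.31×10^7 × 1.99×10^-7 = 8.59 W/(m²·K).
Amplitude A = F₀ / (Cω) = 179 / 8.59 = 20.8 K.

20.8 K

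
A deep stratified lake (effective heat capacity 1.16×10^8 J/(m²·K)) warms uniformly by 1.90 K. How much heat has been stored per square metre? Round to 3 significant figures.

Areal heat capacity C = 1.16×10^8 J/(m²·K) (given).
ΔQ = C ΔT = 1.16×10^8 × 1.90 = 2.20×10^8 J/m².

2.20×10^8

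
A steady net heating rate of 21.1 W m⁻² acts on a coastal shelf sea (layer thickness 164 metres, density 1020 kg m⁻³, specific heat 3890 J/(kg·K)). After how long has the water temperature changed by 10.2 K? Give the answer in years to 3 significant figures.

Areal heat capacity C = ρ c_p D = 1020 × 3890 × 164 = 6.51×10^8 J/(m^2 K).
Time required: Δt = C ΔT / F = 6.51×10^8 × 10.2 / 21.1 = 3.15×10^8 s.
In years: 3.15×10^8 s / (3.156×10^7 s/year) = 9.97 years.

9.97 years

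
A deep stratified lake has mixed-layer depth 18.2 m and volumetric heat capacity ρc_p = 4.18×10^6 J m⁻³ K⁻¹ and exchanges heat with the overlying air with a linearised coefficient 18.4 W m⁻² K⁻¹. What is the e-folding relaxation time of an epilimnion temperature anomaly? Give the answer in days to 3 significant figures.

47.9 days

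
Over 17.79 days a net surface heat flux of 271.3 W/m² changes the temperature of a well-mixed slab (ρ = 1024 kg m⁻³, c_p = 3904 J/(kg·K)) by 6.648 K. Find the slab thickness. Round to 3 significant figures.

15.7 m

Heat input Q = F Δt = 271.3 × 1.54×10^6 s = 4.17×10^8 J/m².
Required areal heat capacity C = Q / ΔT = 6.27×10^7 J/(m²·K).
Depth D = C / (ρ c_p) = 6.27×10^7 / (1024 × 3904) = 15.7 m.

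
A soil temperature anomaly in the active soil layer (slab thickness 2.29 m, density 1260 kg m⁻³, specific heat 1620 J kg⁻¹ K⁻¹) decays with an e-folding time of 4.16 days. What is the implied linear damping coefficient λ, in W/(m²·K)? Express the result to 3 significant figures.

13.0

Areal heat capacity C = ρ c_p D = 1260 × 1620 × 2.29 = 4.67×10^6 J/(m^2 K).
τ = 4.16 days = 3.59×10^5 s.
λ = C / τ = 4.67×10^6 / 3.59×10^5 = 13.0 W/(m²·K).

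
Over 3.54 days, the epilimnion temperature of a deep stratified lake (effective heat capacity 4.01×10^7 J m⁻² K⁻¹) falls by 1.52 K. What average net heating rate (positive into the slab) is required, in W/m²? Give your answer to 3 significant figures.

Areal heat capacity C = 4.01×10^7 J m⁻² K⁻¹ (given).
Required heat per unit area: Q = C ΔT = 4.01×10^7 × -1.52 = -6.10×10^7 J/m².
Flux F = Q / Δt = -6.10×10^7 / 3.06×10^5 s = -199 W/m².

-199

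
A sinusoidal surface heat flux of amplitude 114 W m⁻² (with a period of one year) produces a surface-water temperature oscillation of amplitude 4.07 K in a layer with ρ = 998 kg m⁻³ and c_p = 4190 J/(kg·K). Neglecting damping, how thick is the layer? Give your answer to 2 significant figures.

34 m

ω = 2π / 3.15×10^7 s = 1.99×10^-7 s⁻¹.
Required C = F₀ / (A ω) = 114 / (4.07 × 1.99×10^-7) = 1.41×10^8 J/(m²·K).
D = C / (ρ c_p) = 1.41×10^8 / (998 × 4190) = 33.6 m.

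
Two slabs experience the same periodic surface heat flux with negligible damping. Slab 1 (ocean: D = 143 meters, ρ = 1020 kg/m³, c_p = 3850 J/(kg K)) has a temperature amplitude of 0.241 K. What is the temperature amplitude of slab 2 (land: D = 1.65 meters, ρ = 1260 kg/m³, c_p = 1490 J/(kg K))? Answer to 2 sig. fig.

C_ocean = 5.62×10^8 J/(m²·K); C_land = 3.10×10^6 J/(m²·K).
A ∝ 1/C ⇒ A_land = A_ocean × C_ocean/C_land = 0.241 × 181 = 43.7 K.

44 K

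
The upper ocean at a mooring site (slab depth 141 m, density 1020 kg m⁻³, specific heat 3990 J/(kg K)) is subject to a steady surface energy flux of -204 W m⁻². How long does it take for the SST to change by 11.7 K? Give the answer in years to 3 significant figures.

1.04 years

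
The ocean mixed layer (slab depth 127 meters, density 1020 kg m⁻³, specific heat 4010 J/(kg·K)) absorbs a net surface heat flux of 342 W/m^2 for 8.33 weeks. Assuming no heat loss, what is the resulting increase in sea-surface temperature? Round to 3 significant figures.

Areal heat capacity C = ρ c_p D = 1020 × 4010 × 127 = 5.19×10^8 J/(m²·K).
Net heat input Q = F Δt = 342 × (8.33 weeks × 6.048×10^5 s/week) = 1.72×10^9 J/m².
ΔT = Q / C = 1.72×10^9 / 5.19×10^8 = 3.32 K.

3.32 K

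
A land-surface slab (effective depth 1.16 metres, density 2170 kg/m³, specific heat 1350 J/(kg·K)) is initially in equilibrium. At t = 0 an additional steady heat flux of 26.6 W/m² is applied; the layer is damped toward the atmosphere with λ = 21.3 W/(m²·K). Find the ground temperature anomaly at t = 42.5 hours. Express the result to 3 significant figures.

0.770 K

Areal heat capacity C = ρ c_p D = 2170 × 1350 × 1.16 = 3.40×10^6 J m⁻² K⁻¹.
τ = C / λ = 3.40×10^6 / 21.3 = 1.60×10^5 s.
Equilibrium anomaly ΔT_eq = F / λ = 26.6 / 21.3 = 1.25 K.
t = 42.5 hours = 1.53×10^5 s, so t/τ = 0.959.
ΔT(t) = ΔT_eq (1 − e^(−t/τ)) = 1.25 × (1 − e^−0.959) = 0.770 K.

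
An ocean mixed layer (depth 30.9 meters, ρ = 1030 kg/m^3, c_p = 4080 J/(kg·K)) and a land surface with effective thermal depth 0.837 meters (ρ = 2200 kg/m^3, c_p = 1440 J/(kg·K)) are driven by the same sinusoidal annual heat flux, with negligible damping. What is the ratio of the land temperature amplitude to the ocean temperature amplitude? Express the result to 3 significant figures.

49.0

C_ocean = 1030 × 4080 × 30.9 = 1.30×10^8 J/(m²·K).
C_land = 2200 × 1440 × 0.837 = 2.65×10^6 J/(m²·K).
Undamped amplitude ∝ 1/C, so A_land/A_ocean = C_ocean/C_land = 49.0.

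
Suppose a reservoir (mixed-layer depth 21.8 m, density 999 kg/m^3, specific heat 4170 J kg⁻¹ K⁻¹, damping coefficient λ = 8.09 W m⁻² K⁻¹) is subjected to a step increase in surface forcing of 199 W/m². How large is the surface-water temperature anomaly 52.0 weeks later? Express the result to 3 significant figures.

23.1 K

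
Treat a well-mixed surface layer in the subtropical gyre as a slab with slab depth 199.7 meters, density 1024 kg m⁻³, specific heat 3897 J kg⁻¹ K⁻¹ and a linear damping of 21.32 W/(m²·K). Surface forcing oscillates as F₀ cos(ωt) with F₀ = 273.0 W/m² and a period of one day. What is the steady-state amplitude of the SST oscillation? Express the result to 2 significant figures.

0.0047 K

Areal heat capacity C = ρ c_p D = 1024 × 3897 × 199.7 = 7.97×10^8 J/(m^2 K).
Angular frequency ω = 2π / T = 2π / 86400 s = 7.27×10^-5 s⁻¹.
√((Cω)² + λ²) = √((58000)² + 21.32²) = 58000 W/(m²·K).
Amplitude A = F₀ / √((Cω)²+λ²) = 273.0 / 58000 = 0.00471 K.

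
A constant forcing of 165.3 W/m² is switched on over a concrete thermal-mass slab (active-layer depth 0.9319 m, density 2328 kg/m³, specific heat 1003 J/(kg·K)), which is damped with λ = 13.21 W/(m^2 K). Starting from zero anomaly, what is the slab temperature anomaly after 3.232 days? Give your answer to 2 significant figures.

Areal heat capacity C = ρ c_p D = 2328 × 1003 × 0.9319 = 2.18×10^6 J/(m^2 K).
τ = C / λ = 2.18×10^6 / 13.21 = 1.65×10^5 s.
Equilibrium anomaly ΔT_eq = F / λ = 165.3 / 13.21 = 12.5 K.
t = 3.232 days = 2.79×10^5 s, so t/τ = 1.70.
ΔT(t) = ΔT_eq (1 − e^(−t/τ)) = 12.5 × (1 − e^−1.70) = 10.2 K.

10 K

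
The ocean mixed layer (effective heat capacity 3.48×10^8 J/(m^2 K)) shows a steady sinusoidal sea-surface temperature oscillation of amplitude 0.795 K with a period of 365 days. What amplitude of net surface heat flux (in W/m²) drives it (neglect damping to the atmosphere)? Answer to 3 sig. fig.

Areal heat capacity C = 3.48×10^8 J/(m^2 K) (given).
ω = 2π / 3.15×10^7 s = 1.99×10^-7 s⁻¹.
Cω = 3.48×10^8 × 1.99×10^-7 = 69.3 W/(m²·K).
F₀ = A × Cω = 0.795 × 69.3 = 55.1 W/m².

55.1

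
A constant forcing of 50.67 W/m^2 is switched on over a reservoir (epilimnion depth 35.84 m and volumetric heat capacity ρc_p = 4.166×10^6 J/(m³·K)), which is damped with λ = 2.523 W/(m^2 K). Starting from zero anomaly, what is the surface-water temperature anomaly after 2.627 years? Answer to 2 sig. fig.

15 K

Areal heat capacity C = ρc_p × D = 4.166×10^6 × 35.84 = 1.49×10^8 J/(m^2 K).
τ = C / λ = 1.49×10^8 / 2.523 = 5.92×10^7 s.
Equilibrium anomaly ΔT_eq = F / λ = 50.67 / 2.523 = 20.1 K.
t = 2.627 years = 8.29×10^7 s, so t/τ = 1.40.
ΔT(t) = ΔT_eq (1 − e^(−t/τ)) = 20.1 × (1 − e^−1.40) = 15.1 K.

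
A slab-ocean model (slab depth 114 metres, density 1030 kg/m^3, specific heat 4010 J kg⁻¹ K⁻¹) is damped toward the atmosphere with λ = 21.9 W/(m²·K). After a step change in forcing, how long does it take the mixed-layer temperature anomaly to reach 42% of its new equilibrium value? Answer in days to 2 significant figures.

Areal heat capacity C = ρ c_p D = 1030 × 4010 × 114 = 4.71×10^8 J m⁻² K⁻¹.
τ = C / λ = 4.71×10^8 / 21.9 = 2.15×10^7 s.
Fraction reached: 1 − e^(−t/τ) = 0.42 ⇒ t = −τ ln(1 − 0.42) = τ × 0.545.
t = 1.17×10^7 s = 136 days.

140 days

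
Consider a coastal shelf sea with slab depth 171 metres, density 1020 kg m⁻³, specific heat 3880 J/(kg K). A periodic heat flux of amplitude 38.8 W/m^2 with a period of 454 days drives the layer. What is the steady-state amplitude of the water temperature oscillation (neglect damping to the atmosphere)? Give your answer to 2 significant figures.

0.36 K

Areal heat capacity C = ρ c_p D = 1020 × 3880 × 171 = 6.77×10^8 J/(m^2 K).
Angular frequency ω = 2π / T = 2π / 3.92×10^7 s = 1.60×10^-7 s⁻¹.
Cω = 6.77×10^8 × 1.60×10^-7 = 108 W/(m²·K).
Amplitude A = F₀ / (Cω) = 38.8 / 108 = 0.358 K.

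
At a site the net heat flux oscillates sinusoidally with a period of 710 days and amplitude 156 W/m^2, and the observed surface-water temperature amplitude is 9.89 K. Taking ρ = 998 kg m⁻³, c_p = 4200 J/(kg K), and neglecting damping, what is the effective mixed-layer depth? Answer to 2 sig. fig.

ω = 2π / 6.13×10^7 s = 1.02×10^-7 s⁻¹.
Required C = F₀ / (A ω) = 156 / (9.89 × 1.02×10^-7) = 1.54×10^8 J/(m²·K).
D = C / (ρ c_p) = 1.54×10^8 / (998 × 4200) = 36.7 m.

37 m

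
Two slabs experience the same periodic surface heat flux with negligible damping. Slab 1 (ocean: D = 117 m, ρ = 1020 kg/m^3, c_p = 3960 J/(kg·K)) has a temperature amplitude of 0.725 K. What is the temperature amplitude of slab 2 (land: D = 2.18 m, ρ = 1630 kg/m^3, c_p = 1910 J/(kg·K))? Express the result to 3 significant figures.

50.5 K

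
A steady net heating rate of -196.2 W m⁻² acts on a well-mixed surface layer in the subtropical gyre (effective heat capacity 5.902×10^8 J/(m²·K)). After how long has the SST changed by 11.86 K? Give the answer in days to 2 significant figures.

410 days

Areal heat capacity C = 5.902×10^8 J/(m²·K) (given).
Time required: Δt = C ΔT / F = 5.90×10^8 × -11.86 / -196.2 = 3.57×10^7 s.
In days: 3.57×10^7 s / (86400 s/day) = 413 days.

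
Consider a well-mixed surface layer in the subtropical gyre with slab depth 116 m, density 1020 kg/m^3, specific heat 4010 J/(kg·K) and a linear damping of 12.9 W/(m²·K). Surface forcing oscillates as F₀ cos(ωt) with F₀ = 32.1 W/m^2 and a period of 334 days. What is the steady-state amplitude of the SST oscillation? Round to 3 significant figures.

0.308 K

Areal heat capacity C = ρ c_p D = 1020 × 4010 × 116 = 4.74×10^8 J/(m²·K).
Angular frequency ω = 2π / T = 2π / 2.89×10^7 s = 2.18×10^-7 s⁻¹.
√((Cω)² + λ²) = √((103)² + 12.9²) = 104 W/(m²·K).
Amplitude A = F₀ / √((Cω)²+λ²) = 32.1 / 104 = 0.308 K.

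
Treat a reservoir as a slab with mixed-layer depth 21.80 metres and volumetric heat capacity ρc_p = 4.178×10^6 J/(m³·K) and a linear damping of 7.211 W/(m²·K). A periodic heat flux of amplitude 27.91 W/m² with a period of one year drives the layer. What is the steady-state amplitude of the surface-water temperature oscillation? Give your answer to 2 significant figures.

Areal heat capacity C = ρc_p × D = 4.178×10^6 × 21.80 = 9.11×10^7 J/(m^2 K).
Angular frequency ω = 2π / T = 2π / 3.15×10^7 s = 1.99×10^-7 s⁻¹.
√((Cω)² + λ²) = √((18.1)² + 7.211²) = 19.5 W/(m²·K).
Amplitude A = F₀ / √((Cω)²+λ²) = 27.91 / 19.5 = 1.43 K.

1.4 K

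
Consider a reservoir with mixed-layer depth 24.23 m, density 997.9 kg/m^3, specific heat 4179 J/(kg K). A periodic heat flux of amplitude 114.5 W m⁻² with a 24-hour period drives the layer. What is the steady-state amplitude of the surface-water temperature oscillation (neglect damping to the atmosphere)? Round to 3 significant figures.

Areal heat capacity C = ρ c_p D = 997.9 × 4179 × 24.23 = 1.01×10^8 J/(m²·K).
Angular frequency ω = 2π / T = 2π / 86400 s = 7.27×10^-5 s⁻¹.
Cω = 1.01×10^8 × 7.27×10^-5 = 7350 W/(m²·K).
Amplitude A = F₀ / (Cω) = 114.5 / 7350 = 0.0156 K.

0.0156 K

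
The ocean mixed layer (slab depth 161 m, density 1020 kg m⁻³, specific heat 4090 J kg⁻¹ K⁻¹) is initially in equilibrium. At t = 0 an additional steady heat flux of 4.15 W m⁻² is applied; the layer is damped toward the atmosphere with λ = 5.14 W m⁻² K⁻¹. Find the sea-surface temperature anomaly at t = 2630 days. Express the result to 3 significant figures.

Areal heat capacity C = ρ c_p D = 1020 × 4090 × 161 = 6.72×10^8 J/(m^2 K).
τ = C / λ = 6.72×10^8 / 5.14 = 1.31×10^8 s.
Equilibrium anomaly ΔT_eq = F / λ = 4.15 / 5.14 = 0.807 K.
t = 2630 days = 2.27×10^8 s, so t/τ = 1.74.
ΔT(t) = ΔT_eq (1 − e^(−t/τ)) = 0.807 × (1 − e^−1.74) = 0.666 K.

0.666 K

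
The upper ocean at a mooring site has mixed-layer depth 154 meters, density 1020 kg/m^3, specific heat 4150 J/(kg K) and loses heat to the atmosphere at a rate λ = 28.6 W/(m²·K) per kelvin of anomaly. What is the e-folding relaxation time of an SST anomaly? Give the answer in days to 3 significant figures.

Areal heat capacity C = ρ c_p D = 1020 × 4150 × 154 = 6.52×10^8 J m⁻² K⁻¹.
Relaxation time τ = C / λ = 6.52×10^8 / 28.6 = 2.28×10^7 s.
In days: 2.28×10^7 s / (86400 s/day) = 264 days.

264 days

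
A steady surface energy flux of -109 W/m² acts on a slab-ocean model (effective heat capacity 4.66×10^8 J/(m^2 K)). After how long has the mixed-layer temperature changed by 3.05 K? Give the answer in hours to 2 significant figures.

Areal heat capacity C = 4.66×10^8 J/(m^2 K) (given).
Time required: Δt = C ΔT / F = 4.66×10^8 × -3.05 / -109 = 1.30×10^7 s.
In hours: 1.30×10^7 s / (3600 s/hour) = 3620 hours.

3600 hours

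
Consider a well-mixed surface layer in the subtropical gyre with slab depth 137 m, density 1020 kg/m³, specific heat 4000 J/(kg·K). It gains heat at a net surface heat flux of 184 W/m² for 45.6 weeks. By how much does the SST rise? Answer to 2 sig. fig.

9.1 K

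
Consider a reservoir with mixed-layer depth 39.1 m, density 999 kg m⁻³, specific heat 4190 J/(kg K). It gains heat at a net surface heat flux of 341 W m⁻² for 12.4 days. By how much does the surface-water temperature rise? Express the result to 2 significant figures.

2.2 K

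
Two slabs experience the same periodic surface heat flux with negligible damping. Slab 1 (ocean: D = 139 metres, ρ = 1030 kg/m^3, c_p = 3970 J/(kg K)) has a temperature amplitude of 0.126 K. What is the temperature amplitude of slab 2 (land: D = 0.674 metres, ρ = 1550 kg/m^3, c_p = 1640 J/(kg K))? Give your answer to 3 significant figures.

41.8 K

C_ocean = 5.68×10^8 J/(m²·K); C_land = 1.71×10^6 J/(m²·K).
A ∝ 1/C ⇒ A_land = A_ocean × C_ocean/C_land = 0.126 × 332 = 41.8 K.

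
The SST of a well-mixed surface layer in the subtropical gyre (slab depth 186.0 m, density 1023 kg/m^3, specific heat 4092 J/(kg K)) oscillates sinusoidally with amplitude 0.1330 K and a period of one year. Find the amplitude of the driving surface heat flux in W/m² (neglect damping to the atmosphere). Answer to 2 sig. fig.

Areal heat capacity C = ρ c_p D = 1023 × 4092 × 186.0 = 7.79×10^8 J/(m²·K).
ω = 2π / 3.15×10^7 s = 1.99×10^-7 s⁻¹.
Cω = 7.79×10^8 × 1.99×10^-7 = 155 W/(m²·K).
F₀ = A × Cω = 0.1330 × 155 = 20.6 W/m².

21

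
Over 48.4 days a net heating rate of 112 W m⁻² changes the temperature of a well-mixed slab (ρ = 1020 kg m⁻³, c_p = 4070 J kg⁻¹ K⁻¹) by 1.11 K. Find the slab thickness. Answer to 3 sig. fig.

Heat input Q = F Δt = 112 × 4.18×10^6 s = 4.68×10^8 J/m².
Required areal heat capacity C = Q / ΔT = 4.22×10^8 J/(m²·K).
Depth D = C / (ρ c_p) = 4.22×10^8 / (1020 × 4070) = 102 m.

102 m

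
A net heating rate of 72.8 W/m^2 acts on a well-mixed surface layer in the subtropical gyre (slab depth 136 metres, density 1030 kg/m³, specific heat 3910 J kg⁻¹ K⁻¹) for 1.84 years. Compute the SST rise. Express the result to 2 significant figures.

Areal heat capacity C = ρ c_p D = 1030 × 3910 × 136 = 5.48×10^8 J m⁻² K⁻¹.
Net heat input Q = F Δt = 72.8 × (1.84 years × 3.156×10^7 s/year) = 4.23×10^9 J/m².
ΔT = Q / C = 4.23×10^9 / 5.48×10^8 = 7.72 K.

7.7 K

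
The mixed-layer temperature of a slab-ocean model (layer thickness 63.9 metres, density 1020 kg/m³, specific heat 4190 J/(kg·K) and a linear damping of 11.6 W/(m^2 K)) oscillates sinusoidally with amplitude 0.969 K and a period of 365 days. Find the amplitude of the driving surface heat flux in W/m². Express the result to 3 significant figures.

Areal heat capacity C = ρ c_p D = 1020 × 4190 × 63.9 = 2.73×10^8 J/(m²·K).
ω = 2π / 3.15×10^7 s = 1.99×10^-7 s⁻¹.
√((Cω)² + λ²) = √((54.4)² + 11.6²) = 55.6 W/(m²·K).
F₀ = A × √((Cω)²+λ²) = 0.969 × 55.6 = 53.9 W/m².

53.9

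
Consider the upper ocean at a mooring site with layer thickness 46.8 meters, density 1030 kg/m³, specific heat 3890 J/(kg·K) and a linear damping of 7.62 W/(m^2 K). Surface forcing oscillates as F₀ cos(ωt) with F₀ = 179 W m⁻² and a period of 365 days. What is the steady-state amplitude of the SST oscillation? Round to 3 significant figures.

Areal heat capacity C = ρ c_p D = 1030 × 3890 × 46.8 = 1.88×10^8 J/(m²·K).
Angular frequency ω = 2π / T = 2π / 3.15×10^7 s = 1.99×10^-7 s⁻¹.
√((Cω)² + λ²) = √((37.4)² + 7.62²) = 38.1 W/(m²·K).
Amplitude A = F₀ / √((Cω)²+λ²) = 179 / 38.1 = 4.69 K.

4.69 K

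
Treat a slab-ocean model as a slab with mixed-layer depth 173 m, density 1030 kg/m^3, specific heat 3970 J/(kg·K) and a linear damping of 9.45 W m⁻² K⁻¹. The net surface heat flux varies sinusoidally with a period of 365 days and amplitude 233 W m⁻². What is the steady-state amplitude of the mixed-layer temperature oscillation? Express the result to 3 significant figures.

1.65 K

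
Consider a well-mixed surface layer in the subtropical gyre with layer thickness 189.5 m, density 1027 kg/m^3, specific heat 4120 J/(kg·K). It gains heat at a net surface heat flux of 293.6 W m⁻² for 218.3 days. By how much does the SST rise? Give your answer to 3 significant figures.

Areal heat capacity C = ρ c_p D = 1027 × 4120 × 189.5 = 8.02×10^8 J m⁻² K⁻¹.
Net heat input Q = F Δt = 293.6 × (218.3 days × 86400 s/day) = 5.54×10^9 J/m².
ΔT = Q / C = 5.54×10^9 / 8.02×10^8 = 6.91 K.

6.91 K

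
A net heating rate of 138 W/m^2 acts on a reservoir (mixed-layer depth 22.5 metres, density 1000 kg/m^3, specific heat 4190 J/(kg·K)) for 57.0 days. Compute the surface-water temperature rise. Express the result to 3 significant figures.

7.21 K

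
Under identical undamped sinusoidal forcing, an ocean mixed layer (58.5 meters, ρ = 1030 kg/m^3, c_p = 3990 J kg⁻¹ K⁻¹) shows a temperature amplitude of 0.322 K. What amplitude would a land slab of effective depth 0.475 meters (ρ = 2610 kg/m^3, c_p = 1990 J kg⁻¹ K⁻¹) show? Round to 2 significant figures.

31 K

C_ocean = 2.40×10^8 J/(m²·K); C_land = 2.47×10^6 J/(m²·K).
A ∝ 1/C ⇒ A_land = A_ocean × C_ocean/C_land = 0.322 × 97.4 = 31.4 K.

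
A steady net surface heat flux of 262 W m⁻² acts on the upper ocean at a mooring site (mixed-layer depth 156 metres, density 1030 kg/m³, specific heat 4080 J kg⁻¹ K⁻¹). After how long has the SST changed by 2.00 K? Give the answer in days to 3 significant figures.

Areal heat capacity C = ρ c_p D = 1030 × 4080 × 156 = 6.56×10^8 J m⁻² K⁻¹.
Time required: Δt = C ΔT / F = 6.56×10^8 × 2.00 / 262 = 5.00×10^6 s.
In days: 5.00×10^6 s / (86400 s/day) = 57.9 days.

57.9 days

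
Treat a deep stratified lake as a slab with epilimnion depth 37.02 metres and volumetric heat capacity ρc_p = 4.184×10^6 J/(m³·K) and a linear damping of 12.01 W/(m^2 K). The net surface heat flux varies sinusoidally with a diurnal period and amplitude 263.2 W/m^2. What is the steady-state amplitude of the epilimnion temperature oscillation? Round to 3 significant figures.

Areal heat capacity C = ρc_p × D = 4.184×10^6 × 37.02 = 1.55×10^8 J/(m²·K).
Angular frequency ω = 2π / T = 2π / 86400 s = 7.27×10^-5 s⁻¹.
√((Cω)² + λ²) = √((11300)² + 12.01²) = 11300 W/(m²·K).
Amplitude A = F₀ / √((Cω)²+λ²) = 263.2 / 11300 = 0.0234 K.

0.0234 K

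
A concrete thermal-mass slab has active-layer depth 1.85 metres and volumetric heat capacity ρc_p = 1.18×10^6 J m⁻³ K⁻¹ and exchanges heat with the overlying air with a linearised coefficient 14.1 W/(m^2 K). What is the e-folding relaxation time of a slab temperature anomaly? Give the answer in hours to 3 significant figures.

Areal heat capacity C = ρc_p × D = 1.18×10^6 × 1.85 = 2.18×10^6 J m⁻² K⁻¹.
Relaxation time τ = C / λ = 2.18×10^6 / 14.1 = 1.55×10^5 s.
In hours: 1.55×10^5 s / (3600 s/hour) = 43.0 hours.

43.0 hours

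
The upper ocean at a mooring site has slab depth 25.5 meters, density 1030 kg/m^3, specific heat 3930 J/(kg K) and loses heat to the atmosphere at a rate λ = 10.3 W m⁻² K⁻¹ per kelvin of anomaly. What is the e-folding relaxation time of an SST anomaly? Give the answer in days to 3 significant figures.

Areal heat capacity C = ρ c_p D = 1030 × 3930 × 25.5 = 1.03×10^8 J m⁻² K⁻¹.
Relaxation time τ = C / λ = 1.03×10^8 / 10.3 = 1.00×10^7 s.
In days: 1.00×10^7 s / (86400 s/day) = 116 days.

116 days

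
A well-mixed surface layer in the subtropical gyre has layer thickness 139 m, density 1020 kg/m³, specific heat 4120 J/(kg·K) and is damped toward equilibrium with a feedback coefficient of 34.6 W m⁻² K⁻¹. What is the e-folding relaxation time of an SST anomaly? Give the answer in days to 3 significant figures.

195 days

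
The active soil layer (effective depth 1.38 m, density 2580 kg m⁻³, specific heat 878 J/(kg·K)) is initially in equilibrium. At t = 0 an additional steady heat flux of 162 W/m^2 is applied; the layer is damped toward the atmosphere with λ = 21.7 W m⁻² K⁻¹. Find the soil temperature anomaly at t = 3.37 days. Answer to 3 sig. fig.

Areal heat capacity C = ρ c_p D = 2580 × 878 × 1.38 = 3.13×10^6 J m⁻² K⁻¹.
τ = C / λ = 3.13×10^6 / 21.7 = 1.44×10^5 s.
Equilibrium anomaly ΔT_eq = F / λ = 162 / 21.7 = 7.47 K.
t = 3.37 days = 2.91×10^5 s, so t/τ = 2.02.
ΔT(t) = ΔT_eq (1 − e^(−t/τ)) = 7.47 × (1 − e^−2.02) = 6.48 K.

6.48 K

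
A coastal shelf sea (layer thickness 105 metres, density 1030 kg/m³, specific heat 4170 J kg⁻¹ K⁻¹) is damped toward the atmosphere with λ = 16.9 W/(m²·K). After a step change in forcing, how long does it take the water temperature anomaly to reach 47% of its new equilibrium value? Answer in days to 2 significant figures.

Areal heat capacity C = ρ c_p D = 1030 × 4170 × 105 = 4.51×10^8 J/(m²·K).
τ = C / λ = 4.51×10^8 / 16.9 = 2.67×10^7 s.
Fraction reached: 1 − e^(−t/τ) = 0.47 ⇒ t = −τ ln(1 − 0.47) = τ × 0.635.
t = 1.69×10^7 s = 196 days.

200 days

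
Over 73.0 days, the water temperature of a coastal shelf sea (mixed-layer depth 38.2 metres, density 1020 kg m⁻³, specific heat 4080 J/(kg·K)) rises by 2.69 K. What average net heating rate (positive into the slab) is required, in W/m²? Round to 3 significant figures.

67.8

Areal heat capacity C = ρ c_p D = 1020 × 4080 × 38.2 = 1.59×10^8 J/(m²·K).
Required heat per unit area: Q = C ΔT = 1.59×10^8 × 2.69 = 4.28×10^8 J/m².
Flux F = Q / Δt = 4.28×10^8 / 6.31×10^6 s = 67.8 W/m².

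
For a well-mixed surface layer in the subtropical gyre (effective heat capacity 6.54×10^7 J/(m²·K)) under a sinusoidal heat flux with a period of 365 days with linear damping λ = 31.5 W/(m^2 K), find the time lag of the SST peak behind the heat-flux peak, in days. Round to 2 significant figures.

Areal heat capacity C = 6.54×10^7 J/(m²·K) (given).
ω = 2π / 3.15×10^7 s = 1.99×10^-7 s⁻¹.
Phase lag φ = arctan(Cω/λ) = arctan(13.0/31.5) = 0.392 rad.
Time lag = φ / ω = 0.392 / 1.99×10^-7 = 1.97×10^6 s = 22.8 days.

23 days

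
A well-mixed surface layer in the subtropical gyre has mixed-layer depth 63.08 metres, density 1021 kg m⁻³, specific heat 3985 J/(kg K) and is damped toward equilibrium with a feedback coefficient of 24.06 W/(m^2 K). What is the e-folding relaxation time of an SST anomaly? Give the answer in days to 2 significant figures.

Areal heat capacity C = ρ c_p D = 1021 × 3985 × 63.08 = 2.57×10^8 J/(m²·K).
Relaxation time τ = C / λ = 2.57×10^8 / 24.06 = 1.07×10^7 s.
In days: 1.07×10^7 s / (86400 s/day) = 123 days.

120 days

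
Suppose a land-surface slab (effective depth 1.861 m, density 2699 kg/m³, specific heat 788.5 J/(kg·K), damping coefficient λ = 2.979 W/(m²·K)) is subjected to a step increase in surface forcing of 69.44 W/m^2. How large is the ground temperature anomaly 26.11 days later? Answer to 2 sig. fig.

19 K

Areal heat capacity C = ρ c_p D = 2699 × 788.5 × 1.861 = 3.96×10^6 J/(m²·K).
τ = C / λ = 3.96×10^6 / 2.979 = 1.33×10^6 s.
Equilibrium anomaly ΔT_eq = F / λ = 69.44 / 2.979 = 23.3 K.
t = 26.11 days = 2.26×10^6 s, so t/τ = 1.70.
ΔT(t) = ΔT_eq (1 − e^(−t/τ)) = 23.3 × (1 − e^−1.70) = 19.0 K.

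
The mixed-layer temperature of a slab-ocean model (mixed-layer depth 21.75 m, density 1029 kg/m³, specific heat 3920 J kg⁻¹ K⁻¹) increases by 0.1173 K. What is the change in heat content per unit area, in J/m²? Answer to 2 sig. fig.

1.0×10^7

Areal heat capacity C = ρ c_p D = 1029 × 3920 × 21.75 = 8.77×10^7 J/(m^2 K).
ΔQ = C ΔT = 8.77×10^7 × 0.1173 = 1.03×10^7 J/m².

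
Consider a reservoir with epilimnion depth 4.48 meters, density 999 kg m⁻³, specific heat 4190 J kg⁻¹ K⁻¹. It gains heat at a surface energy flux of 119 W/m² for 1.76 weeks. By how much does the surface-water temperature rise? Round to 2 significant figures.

Areal heat capacity C = ρ c_p D = 999 × 4190 × 4.48 = 1.88×10^7 J m⁻² K⁻¹.
Net heat input Q = F Δt = 119 × (1.76 weeks × 6.048×10^5 s/week) = 1.27×10^8 J/m².
ΔT = Q / C = 1.27×10^8 / 1.88×10^7 = 6.75 K.

6.8 K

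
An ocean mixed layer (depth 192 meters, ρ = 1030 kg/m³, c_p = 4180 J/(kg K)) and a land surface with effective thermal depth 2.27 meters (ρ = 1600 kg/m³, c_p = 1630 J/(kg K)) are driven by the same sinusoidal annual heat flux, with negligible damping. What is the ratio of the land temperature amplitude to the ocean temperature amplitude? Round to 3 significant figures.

C_ocean = 1030 × 4180 × 192 = 8.27×10^8 J/(m²·K).
C_land = 1600 × 1630 × 2.27 = 5.92×10^6 J/(m²·K).
Undamped amplitude ∝ 1/C, so A_land/A_ocean = C_ocean/C_land = 140.

140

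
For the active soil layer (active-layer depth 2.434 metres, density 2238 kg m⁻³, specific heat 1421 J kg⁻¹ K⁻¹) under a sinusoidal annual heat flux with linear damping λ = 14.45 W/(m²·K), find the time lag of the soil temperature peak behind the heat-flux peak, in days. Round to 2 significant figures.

6.2 days

Areal heat capacity C = ρ c_p D = 2238 × 1421 × 2.434 = 7.74×10^6 J/(m²·K).
ω = 2π / 3.15×10^7 s = 1.99×10^-7 s⁻¹.
Phase lag φ = arctan(Cω/λ) = arctan(1.54/14.45) = 0.106 rad.
Time lag = φ / ω = 0.106 / 1.99×10^-7 = 5.34×10^5 s = 6.18 days.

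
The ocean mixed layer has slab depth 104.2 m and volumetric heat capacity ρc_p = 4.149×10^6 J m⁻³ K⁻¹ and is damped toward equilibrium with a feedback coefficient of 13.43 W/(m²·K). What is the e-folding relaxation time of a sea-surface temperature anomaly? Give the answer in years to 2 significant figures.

1.0 years

Areal heat capacity C = ρc_p × D = 4.149×10^6 × 104.2 = 4.32×10^8 J m⁻² K⁻¹.
Relaxation time τ = C / λ = 4.32×10^8 / 13.43 = 3.22×10^7 s.
In years: 3.22×10^7 s / (3.156×10^7 s/year) = 1.02 years.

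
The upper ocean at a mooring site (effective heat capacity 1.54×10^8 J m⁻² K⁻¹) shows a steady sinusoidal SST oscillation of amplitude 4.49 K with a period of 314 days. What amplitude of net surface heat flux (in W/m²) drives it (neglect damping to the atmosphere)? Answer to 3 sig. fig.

160

Areal heat capacity C = 1.54×10^8 J m⁻² K⁻¹ (given).
ω = 2π / 2.71×10^7 s = 2.32×10^-7 s⁻¹.
Cω = 1.54×10^8 × 2.32×10^-7 = 35.7 W/(m²·K).
F₀ = A × Cω = 4.49 × 35.7 = 160 W/m².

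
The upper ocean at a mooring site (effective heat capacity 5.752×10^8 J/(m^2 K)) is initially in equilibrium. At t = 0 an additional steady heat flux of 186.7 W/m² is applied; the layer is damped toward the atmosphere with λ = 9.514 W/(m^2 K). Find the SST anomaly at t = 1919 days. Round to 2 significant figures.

Areal heat capacity C = 5.752×10^8 J/(m^2 K) (given).
τ = C / λ = 5.75×10^8 / 9.514 = 6.05×10^7 s.
Equilibrium anomaly ΔT_eq = F / λ = 186.7 / 9.514 = 19.6 K.
t = 1919 days = 1.66×10^8 s, so t/τ = 2.74.
ΔT(t) = ΔT_eq (1 − e^(−t/τ)) = 19.6 × (1 − e^−2.74) = 18.4 K.

18 K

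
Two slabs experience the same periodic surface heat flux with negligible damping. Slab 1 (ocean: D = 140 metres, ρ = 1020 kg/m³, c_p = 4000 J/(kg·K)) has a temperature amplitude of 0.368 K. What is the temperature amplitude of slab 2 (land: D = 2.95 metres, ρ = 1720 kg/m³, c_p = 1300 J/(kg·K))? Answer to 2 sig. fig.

C_ocean = 5.71×10^8 J/(m²·K); C_land = 6.60×10^6 J/(m²·K).
A ∝ 1/C ⇒ A_land = A_ocean × C_ocean/C_land = 0.368 × 86.6 = 31.9 K.

32 K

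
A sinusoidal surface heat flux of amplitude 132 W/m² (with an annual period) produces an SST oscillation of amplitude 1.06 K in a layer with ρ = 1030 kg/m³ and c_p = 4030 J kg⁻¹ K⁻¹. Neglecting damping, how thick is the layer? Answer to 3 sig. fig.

ω = 2π / 3.15×10^7 s = 1.99×10^-7 s⁻¹.
Required C = F₀ / (A ω) = 132 / (1.06 × 1.99×10^-7) = 6.25×10^8 J/(m²·K).
D = C / (ρ c_p) = 6.25×10^8 / (1030 × 4030) = 151 m.

151 m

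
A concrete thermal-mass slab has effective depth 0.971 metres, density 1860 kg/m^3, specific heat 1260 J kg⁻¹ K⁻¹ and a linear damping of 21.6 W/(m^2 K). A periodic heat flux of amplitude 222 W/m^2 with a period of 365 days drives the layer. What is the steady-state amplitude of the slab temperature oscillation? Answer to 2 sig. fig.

10 K

Areal heat capacity C = ρ c_p D = 1860 × 1260 × 0.971 = 2.28×10^6 J m⁻² K⁻¹.
Angular frequency ω = 2π / T = 2π / 3.15×10^7 s = 1.99×10^-7 s⁻¹.
√((Cω)² + λ²) = √((0.453)² + 21.6²) = 21.6 W/(m²·K).
Amplitude A = F₀ / √((Cω)²+λ²) = 222 / 21.6 = 10.3 K.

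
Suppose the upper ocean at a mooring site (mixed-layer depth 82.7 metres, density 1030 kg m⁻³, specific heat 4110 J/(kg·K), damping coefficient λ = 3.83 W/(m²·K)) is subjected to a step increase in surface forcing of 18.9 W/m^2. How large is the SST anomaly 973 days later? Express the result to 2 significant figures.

3.0 K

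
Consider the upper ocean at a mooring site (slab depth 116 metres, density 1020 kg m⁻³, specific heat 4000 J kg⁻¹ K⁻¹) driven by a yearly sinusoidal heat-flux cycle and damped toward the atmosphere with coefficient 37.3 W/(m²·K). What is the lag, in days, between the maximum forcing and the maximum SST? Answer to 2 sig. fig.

Areal heat capacity C = ρ c_p D = 1020 × 4000 × 116 = 4.73×10^8 J/(m²·K).
ω = 2π / 3.15×10^7 s = 1.99×10^-7 s⁻¹.
Phase lag φ = arctan(Cω/λ) = arctan(94.3/37.3) = 1.19 rad.
Time lag = φ / ω = 1.19 / 1.99×10^-7 = 5.99×10^6 s = 69.4 days.

69 days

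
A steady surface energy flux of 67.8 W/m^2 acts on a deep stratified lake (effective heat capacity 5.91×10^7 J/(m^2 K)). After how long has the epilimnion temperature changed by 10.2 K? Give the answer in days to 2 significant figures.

Areal heat capacity C = 5.91×10^7 J/(m^2 K) (given).
Time required: Δt = C ΔT / F = 5.91×10^7 × 10.2 / 67.8 = 8.89×10^6 s.
In days: 8.89×10^6 s / (86400 s/day) = 103 days.

100 days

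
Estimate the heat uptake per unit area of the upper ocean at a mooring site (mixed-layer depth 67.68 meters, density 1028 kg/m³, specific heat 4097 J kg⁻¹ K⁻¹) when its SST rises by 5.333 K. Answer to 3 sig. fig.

Areal heat capacity C = ρ c_p D = 1028 × 4097 × 67.68 = 2.85×10^8 J m⁻² K⁻¹.
ΔQ = C ΔT = 2.85×10^8 × 5.333 = 1.52×10^9 J/m².

1.52×10^9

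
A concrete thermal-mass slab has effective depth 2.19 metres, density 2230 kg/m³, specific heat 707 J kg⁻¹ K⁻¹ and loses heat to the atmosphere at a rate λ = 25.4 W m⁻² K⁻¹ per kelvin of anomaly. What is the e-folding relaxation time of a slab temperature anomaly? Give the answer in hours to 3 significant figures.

37.8 hours

Areal heat capacity C = ρ c_p D = 2230 × 707 × 2.19 = 3.45×10^6 J m⁻² K⁻¹.
Relaxation time τ = C / λ = 3.45×10^6 / 25.4 = 1.36×10^5 s.
In hours: 1.36×10^5 s / (3600 s/hour) = 37.8 hours.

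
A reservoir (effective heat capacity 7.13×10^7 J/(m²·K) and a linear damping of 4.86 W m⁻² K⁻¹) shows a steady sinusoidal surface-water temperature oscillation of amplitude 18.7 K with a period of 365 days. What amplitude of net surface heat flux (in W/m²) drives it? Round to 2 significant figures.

280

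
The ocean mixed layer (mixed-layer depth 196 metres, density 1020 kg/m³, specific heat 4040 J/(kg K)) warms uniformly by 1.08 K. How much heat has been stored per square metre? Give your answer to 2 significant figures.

Areal heat capacity C = ρ c_p D = 1020 × 4040 × 196 = 8.08×10^8 J/(m²·K).
ΔQ = C ΔT = 8.08×10^8 × 1.08 = 8.72×10^8 J/m².

8.7×10^8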